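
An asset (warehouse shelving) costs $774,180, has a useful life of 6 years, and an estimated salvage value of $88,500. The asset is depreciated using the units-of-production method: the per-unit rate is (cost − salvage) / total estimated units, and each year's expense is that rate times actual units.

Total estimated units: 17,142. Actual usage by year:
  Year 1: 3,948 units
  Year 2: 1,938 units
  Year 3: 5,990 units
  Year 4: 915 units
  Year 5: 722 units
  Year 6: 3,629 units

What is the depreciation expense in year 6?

Depreciable base = $774,180 − $88,500 = $685,680.
Rate = $685,680 / 17,142 units = $40 per unit.
Year 1: 3,948 × $40 = $157,920. Book value $616,260.
Year 2: 1,938 × $40 = $77,520. Book value $538,740.
Year 3: 5,990 × $40 = $239,600. Book value $299,140.
Year 4: 915 × $40 = $36,600. Book value $262,540.
Year 5: 722 × $40 = $28,880. Book value $233,660.
Year 6: 3,629 × $40 = $145,160. Book value $88,500.

$145,160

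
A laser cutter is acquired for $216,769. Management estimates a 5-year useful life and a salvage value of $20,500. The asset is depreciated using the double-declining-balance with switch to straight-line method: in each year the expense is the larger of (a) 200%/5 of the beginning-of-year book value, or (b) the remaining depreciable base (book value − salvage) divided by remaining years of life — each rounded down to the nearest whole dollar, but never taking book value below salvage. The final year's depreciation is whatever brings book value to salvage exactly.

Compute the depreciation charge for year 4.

$18,729

Depreciable base = $216,769 − $20,500 = $196,269.
Year 1: DB = ⌊$216,769 × 200%/5⌋ = $86,707; SL = ⌊$196,269/5⌋ = $39,253 → take DB $86,707. Book value $130,062.
Year 2: DB = ⌊$130,062 × 200%/5⌋ = $52,024; SL = ⌊$109,562/4⌋ = $27,390 → take DB $52,024. Book value $78,038.
Year 3: DB = ⌊$78,038 × 200%/5⌋ = $31,215; SL = ⌊$57,538/3⌋ = $19,179 → take DB $31,215. Book value $46,823.
Year 4: DB = ⌊$46,823 × 200%/5⌋ = $18,729; SL = ⌊$26,323/2⌋ = $13,161 → take DB $18,729. Book value $28,094.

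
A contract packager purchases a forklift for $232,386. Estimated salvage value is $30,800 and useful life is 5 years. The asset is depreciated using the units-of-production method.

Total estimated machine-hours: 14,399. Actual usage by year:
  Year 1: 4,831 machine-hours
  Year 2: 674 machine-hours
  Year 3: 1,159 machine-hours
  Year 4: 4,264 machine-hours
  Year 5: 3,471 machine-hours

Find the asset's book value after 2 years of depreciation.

$155,316

Depreciable base = $232,386 − $30,800 = $201,586.
Rate = $201,586 / 14,399 machine-hours = $14 per machine-hour.
Year 1: 4,831 × $14 = $67,634. Book value $164,752.
Year 2: 674 × $14 = $9,436. Book value $155,316.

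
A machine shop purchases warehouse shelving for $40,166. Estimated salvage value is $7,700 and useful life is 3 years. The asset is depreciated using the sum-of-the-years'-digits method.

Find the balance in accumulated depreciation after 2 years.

Depreciable base = $40,166 − $7,700 = $32,466.
Sum of the years' digits = 3+2+1 = 6.
Year 1: $32,466 × 3/6 = $16,233. Book value $23,933.
Year 2: $32,466 × 2/6 = $10,822. Book value $13,111.
Accumulated through year 2 = $40,166 − $13,111 = $27,055.

$27,055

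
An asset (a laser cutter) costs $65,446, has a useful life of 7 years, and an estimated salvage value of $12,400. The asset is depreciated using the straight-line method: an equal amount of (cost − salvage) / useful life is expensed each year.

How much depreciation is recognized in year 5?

$7,578

Depreciable base = $65,446 − $12,400 = $53,046.
Annual expense = $53,046 / 7 = $7,578.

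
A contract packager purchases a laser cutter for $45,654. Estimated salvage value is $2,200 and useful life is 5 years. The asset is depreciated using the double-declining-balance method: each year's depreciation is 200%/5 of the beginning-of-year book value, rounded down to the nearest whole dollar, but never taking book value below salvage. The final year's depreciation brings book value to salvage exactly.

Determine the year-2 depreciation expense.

$10,957

Depreciable base = $45,654 − $2,200 = $43,454.
Year 1: ⌊$45,654 × 200%/5⌋ = $18,261. Book value $27,393.
Year 2: ⌊$27,393 × 200%/5⌋ = $10,957. Book value $16,436.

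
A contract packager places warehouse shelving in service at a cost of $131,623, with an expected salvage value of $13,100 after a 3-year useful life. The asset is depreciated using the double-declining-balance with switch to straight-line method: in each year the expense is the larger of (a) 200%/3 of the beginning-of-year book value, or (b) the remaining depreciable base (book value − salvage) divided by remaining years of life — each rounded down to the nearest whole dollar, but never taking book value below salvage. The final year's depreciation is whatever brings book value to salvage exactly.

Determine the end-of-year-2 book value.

$14,625

Depreciable base = $131,623 − $13,100 = $118,523.
Year 1: DB = ⌊$131,623 × 200%/3⌋ = $87,748; SL = ⌊$118,523/3⌋ = $39,507 → take DB $87,748. Book value $43,875.
Year 2: DB = ⌊$43,875 × 200%/3⌋ = $29,250; SL = ⌊$30,775/2⌋ = $15,387 → take DB $29,250. Book value $14,625.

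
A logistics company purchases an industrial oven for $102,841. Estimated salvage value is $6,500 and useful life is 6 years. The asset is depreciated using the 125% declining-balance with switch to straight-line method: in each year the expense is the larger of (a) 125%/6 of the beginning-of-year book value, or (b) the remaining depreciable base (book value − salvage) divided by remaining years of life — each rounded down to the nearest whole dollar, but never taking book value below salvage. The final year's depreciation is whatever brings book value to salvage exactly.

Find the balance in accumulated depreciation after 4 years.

$67,363

Depreciable base = $102,841 − $6,500 = $96,341.
Year 1: DB = ⌊$102,841 × 125%/6⌋ = $21,425; SL = ⌊$96,341/6⌋ = $16,056 → take DB $21,425. Book value $81,416.
Year 2: DB = ⌊$81,416 × 125%/6⌋ = $16,961; SL = ⌊$74,916/5⌋ = $14,983 → take DB $16,961. Book value $64,455.
Year 3: DB = ⌊$64,455 × 125%/6⌋ = $13,428; SL = ⌊$57,955/4⌋ = $14,488 → take SL $14,488. Book value $49,967.
Year 4: DB = ⌊$49,967 × 125%/6⌋ = $10,409; SL = ⌊$43,467/3⌋ = $14,489 → take SL $14,489. Book value $35,478.
Accumulated through year 4 = $102,841 − $35,478 = $67,363.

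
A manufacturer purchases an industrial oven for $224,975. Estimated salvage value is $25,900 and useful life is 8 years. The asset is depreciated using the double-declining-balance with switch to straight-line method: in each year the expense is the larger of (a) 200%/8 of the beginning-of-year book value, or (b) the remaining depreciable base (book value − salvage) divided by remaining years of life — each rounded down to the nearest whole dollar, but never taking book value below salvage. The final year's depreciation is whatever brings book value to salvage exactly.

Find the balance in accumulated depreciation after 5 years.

Depreciable base = $224,975 − $25,900 = $199,075.
Year 1: DB = ⌊$224,975 × 200%/8⌋ = $56,243; SL = ⌊$199,075/8⌋ = $24,884 → take DB $56,243. Book value $168,732.
Year 2: DB = ⌊$168,732 × 200%/8⌋ = $42,183; SL = ⌊$142,832/7⌋ = $20,404 → take DB $42,183. Book value $126,549.
Year 3: DB = ⌊$126,549 × 200%/8⌋ = $31,637; SL = ⌊$100,649/6⌋ = $16,774 → take DB $31,637. Book value $94,912.
Year 4: DB = ⌊$94,912 × 200%/8⌋ = $23,728; SL = ⌊$69,012/5⌋ = $13,802 → take DB $23,728. Book value $71,184.
Year 5: DB = ⌊$71,184 × 200%/8⌋ = $17,796; SL = ⌊$45,284/4⌋ = $11,321 → take DB $17,796. Book value $53,388.
Accumulated through year 5 = $224,975 − $53,388 = $171,587.

$171,587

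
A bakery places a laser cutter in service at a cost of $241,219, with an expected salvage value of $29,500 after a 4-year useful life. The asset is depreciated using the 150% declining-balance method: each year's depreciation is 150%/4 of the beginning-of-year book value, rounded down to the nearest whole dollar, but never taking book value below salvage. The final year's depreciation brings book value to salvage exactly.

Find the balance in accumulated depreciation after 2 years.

Depreciable base = $241,219 − $29,500 = $211,719.
Year 1: ⌊$241,219 × 150%/4⌋ = $90,457. Book value $150,762.
Year 2: ⌊$150,762 × 150%/4⌋ = $56,535. Book value $94,227.
Accumulated through year 2 = $241,219 − $94,227 = $146,992.

$146,992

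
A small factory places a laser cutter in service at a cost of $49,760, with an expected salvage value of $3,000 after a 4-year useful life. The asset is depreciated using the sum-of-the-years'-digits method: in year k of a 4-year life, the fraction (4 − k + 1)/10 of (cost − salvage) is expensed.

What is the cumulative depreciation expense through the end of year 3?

Depreciable base = $49,760 − $3,000 = $46,760.
Sum of the years' digits = 4+3+2+1 = 10.
Year 1: $46,760 × 4/10 = $18,704. Book value $31,056.
Year 2: $46,760 × 3/10 = $14,028. Book value $17,028.
Year 3: $46,760 × 2/10 = $9,352. Book value $7,676.
Accumulated through year 3 = $49,760 − $7,676 = $42,084.

$42,084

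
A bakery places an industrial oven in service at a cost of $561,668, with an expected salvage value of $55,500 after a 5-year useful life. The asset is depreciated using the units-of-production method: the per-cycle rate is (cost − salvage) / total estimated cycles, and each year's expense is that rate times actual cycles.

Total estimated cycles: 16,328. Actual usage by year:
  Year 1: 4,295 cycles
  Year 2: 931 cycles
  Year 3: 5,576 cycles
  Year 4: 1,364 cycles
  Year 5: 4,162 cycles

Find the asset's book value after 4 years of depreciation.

Depreciable base = $561,668 − $55,500 = $506,168.
Rate = $506,168 / 16,328 cycles = $31 per cycle.
Year 1: 4,295 × $31 = $133,145. Book value $428,523.
Year 2: 931 × $31 = $28,861. Book value $399,662.
Year 3: 5,576 × $31 = $172,856. Book value $226,806.
Year 4: 1,364 × $31 = $42,284. Book value $184,522.

$184,522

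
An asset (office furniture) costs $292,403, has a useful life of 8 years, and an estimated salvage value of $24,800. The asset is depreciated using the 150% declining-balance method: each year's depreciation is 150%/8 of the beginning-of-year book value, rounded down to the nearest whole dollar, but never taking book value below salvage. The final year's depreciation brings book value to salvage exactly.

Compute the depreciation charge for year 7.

Depreciable base = $292,403 − $24,800 = $267,603.
Year 1: ⌊$292,403 × 150%/8⌋ = $54,825. Book value $237,578.
Year 2: ⌊$237,578 × 150%/8⌋ = $44,545. Book value $193,033.
Year 3: ⌊$193,033 × 150%/8⌋ = $36,193. Book value $156,840.
Year 4: ⌊$156,840 × 150%/8⌋ = $29,407. Book value $127,433.
Year 5: ⌊$127,433 × 150%/8⌋ = $23,893. Book value $103,540.
Year 6: ⌊$103,540 × 150%/8⌋ = $19,413. Book value $84,127.
Year 7: ⌊$84,127 × 150%/8⌋ = $15,773. Book value $68,354.

$15,773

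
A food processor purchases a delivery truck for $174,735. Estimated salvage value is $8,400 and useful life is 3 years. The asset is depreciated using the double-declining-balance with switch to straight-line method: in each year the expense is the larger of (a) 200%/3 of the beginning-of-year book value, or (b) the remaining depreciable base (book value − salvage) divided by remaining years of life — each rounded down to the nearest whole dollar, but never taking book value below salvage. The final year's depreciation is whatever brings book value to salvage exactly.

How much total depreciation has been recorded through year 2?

$155,320

Depreciable base = $174,735 − $8,400 = $166,335.
Year 1: DB = ⌊$174,735 × 200%/3⌋ = $116,490; SL = ⌊$166,335/3⌋ = $55,445 → take DB $116,490. Book value $58,245.
Year 2: DB = ⌊$58,245 × 200%/3⌋ = $38,830; SL = ⌊$49,845/2⌋ = $24,922 → take DB $38,830. Book value $19,415.
Accumulated through year 2 = $174,735 − $19,415 = $155,320.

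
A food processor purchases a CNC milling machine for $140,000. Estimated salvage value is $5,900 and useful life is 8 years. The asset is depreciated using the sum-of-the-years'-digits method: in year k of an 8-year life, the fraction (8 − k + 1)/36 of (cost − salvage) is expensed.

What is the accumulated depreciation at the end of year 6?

Depreciable base = $140,000 − $5,900 = $134,100.
Sum of the years' digits = 8+7+6+5+4+3+2+1 = 36.
Year 1: $134,100 × 8/36 = $29,800. Book value $110,200.
Year 2: $134,100 × 7/36 = $26,075. Book value $84,125.
Year 3: $134,100 × 6/36 = $22,350. Book value $61,775.
Year 4: $134,100 × 5/36 = $18,625. Book value $43,150.
Year 5: $134,100 × 4/36 = $14,900. Book value $28,250.
Year 6: $134,100 × 3/36 = $11,175. Book value $17,075.
Accumulated through year 6 = $140,000 − $17,075 = $122,925.

$122,925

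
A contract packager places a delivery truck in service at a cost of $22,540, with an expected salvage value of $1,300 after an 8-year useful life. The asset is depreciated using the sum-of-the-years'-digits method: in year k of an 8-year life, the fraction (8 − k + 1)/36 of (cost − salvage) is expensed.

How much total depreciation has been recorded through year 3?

$12,390

Depreciable base = $22,540 − $1,300 = $21,240.
Sum of the years' digits = 8+7+6+5+4+3+2+1 = 36.
Year 1: $21,240 × 8/36 = $4,720. Book value $17,820.
Year 2: $21,240 × 7/36 = $4,130. Book value $13,690.
Year 3: $21,240 × 6/36 = $3,540. Book value $10,150.
Accumulated through year 3 = $22,540 − $10,150 = $12,390.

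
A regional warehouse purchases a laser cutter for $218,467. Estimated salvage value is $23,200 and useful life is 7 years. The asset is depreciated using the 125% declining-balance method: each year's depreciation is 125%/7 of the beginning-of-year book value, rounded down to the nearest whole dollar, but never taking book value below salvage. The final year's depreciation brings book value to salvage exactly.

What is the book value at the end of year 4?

Depreciable base = $218,467 − $23,200 = $195,267.
Year 1: ⌊$218,467 × 125%/7⌋ = $39,011. Book value $179,456.
Year 2: ⌊$179,456 × 125%/7⌋ = $32,045. Book value $147,411.
Year 3: ⌊$147,411 × 125%/7⌋ = $26,323. Book value $121,088.
Year 4: ⌊$121,088 × 125%/7⌋ = $21,622. Book value $99,466.

$99,466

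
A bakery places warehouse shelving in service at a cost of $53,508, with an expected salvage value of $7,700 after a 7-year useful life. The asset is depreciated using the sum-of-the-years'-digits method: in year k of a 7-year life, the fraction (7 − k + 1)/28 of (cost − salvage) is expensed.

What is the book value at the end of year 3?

Depreciable base = $53,508 − $7,700 = $45,808.
Sum of the years' digits = 7+6+5+4+3+2+1 = 28.
Year 1: $45,808 × 7/28 = $11,452. Book value $42,056.
Year 2: $45,808 × 6/28 = $9,816. Book value $32,240.
Year 3: $45,808 × 5/28 = $8,180. Book value $24,060.

$24,060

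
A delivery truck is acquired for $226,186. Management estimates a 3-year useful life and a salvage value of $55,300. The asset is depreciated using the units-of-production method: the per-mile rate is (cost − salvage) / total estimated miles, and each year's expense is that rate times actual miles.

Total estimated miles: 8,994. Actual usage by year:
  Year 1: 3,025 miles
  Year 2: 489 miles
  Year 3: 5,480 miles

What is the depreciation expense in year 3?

$104,120

Depreciable base = $226,186 − $55,300 = $170,886.
Rate = $170,886 / 8,994 miles = $19 per mile.
Year 1: 3,025 × $19 = $57,475. Book value $168,711.
Year 2: 489 × $19 = $9,291. Book value $159,420.
Year 3: 5,480 × $19 = $104,120. Book value $55,300.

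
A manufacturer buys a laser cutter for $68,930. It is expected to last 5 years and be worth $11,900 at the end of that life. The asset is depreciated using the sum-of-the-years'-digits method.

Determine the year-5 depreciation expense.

Depreciable base = $68,930 − $11,900 = $57,030.
Sum of the years' digits = 5+4+3+2+1 = 15.
Year 1: $57,030 × 5/15 = $19,010. Book value $49,920.
Year 2: $57,030 × 4/15 = $15,208. Book value $34,712.
Year 3: $57,030 × 3/15 = $11,406. Book value $23,306.
Year 4: $57,030 × 2/15 = $7,604. Book value $15,702.
Year 5: $57,030 × 1/15 = $3,802. Book value $11,900.

$3,802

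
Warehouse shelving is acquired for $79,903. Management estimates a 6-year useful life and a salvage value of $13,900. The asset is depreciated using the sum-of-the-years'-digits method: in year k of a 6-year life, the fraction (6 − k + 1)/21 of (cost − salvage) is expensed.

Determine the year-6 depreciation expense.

$3,143

Depreciable base = $79,903 − $13,900 = $66,003.
Sum of the years' digits = 6+5+4+3+2+1 = 21.
Year 1: $66,003 × 6/21 = $18,858. Book value $61,045.
Year 2: $66,003 × 5/21 = $15,715. Book value $45,330.
Year 3: $66,003 × 4/21 = $12,572. Book value $32,758.
Year 4: $66,003 × 3/21 = $9,429. Book value $23,329.
Year 5: $66,003 × 2/21 = $6,286. Book value $17,043.
Year 6: $66,003 × 1/21 = $3,143. Book value $13,900.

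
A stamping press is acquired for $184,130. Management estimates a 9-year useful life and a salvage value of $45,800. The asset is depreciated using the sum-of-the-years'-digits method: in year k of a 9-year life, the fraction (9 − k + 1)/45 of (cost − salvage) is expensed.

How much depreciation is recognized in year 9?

Depreciable base = $184,130 − $45,800 = $138,330.
Sum of the years' digits = 9+8+7+6+5+4+3+2+1 = 45.
Year 1: $138,330 × 9/45 = $27,666. Book value $156,464.
Year 2: $138,330 × 8/45 = $24,592. Book value $131,872.
Year 3: $138,330 × 7/45 = $21,518. Book value $110,354.
Year 4: $138,330 × 6/45 = $18,444. Book value $91,910.
Year 5: $138,330 × 5/45 = $15,370. Book value $76,540.
Year 6: $138,330 × 4/45 = $12,296. Book value $64,244.
Year 7: $138,330 × 3/45 = $9,222. Book value $55,022.
Year 8: $138,330 × 2/45 = $6,148. Book value $48,874.
Year 9: $138,330 × 1/45 = $3,074. Book value $45,800.

$3,074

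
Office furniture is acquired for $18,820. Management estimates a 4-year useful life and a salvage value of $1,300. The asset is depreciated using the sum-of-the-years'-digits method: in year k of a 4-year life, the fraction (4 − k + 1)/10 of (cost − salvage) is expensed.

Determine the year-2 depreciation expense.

$5,256

Depreciable base = $18,820 − $1,300 = $17,520.
Sum of the years' digits = 4+3+2+1 = 10.
Year 1: $17,520 × 4/10 = $7,008. Book value $11,812.
Year 2: $17,520 × 3/10 = $5,256. Book value $6,556.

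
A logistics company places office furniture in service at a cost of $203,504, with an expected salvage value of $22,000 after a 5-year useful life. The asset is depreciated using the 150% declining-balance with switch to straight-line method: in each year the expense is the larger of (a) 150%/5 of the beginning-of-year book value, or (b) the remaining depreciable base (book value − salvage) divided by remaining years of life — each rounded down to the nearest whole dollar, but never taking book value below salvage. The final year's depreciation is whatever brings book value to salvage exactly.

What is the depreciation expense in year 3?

$29,915

Depreciable base = $203,504 − $22,000 = $181,504.
Year 1: DB = ⌊$203,504 × 150%/5⌋ = $61,051; SL = ⌊$181,504/5⌋ = $36,300 → take DB $61,051. Book value $142,453.
Year 2: DB = ⌊$142,453 × 150%/5⌋ = $42,735; SL = ⌊$120,453/4⌋ = $30,113 → take DB $42,735. Book value $99,718.
Year 3: DB = ⌊$99,718 × 150%/5⌋ = $29,915; SL = ⌊$77,718/3⌋ = $25,906 → take DB $29,915. Book value $69,803.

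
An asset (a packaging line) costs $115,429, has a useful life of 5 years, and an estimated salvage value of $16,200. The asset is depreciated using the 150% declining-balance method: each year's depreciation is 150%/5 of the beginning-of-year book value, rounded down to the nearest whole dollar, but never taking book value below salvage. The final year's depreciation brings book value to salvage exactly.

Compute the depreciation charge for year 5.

Depreciable base = $115,429 − $16,200 = $99,229.
Year 1: ⌊$115,429 × 150%/5⌋ = $34,628. Book value $80,801.
Year 2: ⌊$80,801 × 150%/5⌋ = $24,240. Book value $56,561.
Year 3: ⌊$56,561 × 150%/5⌋ = $16,968. Book value $39,593.
Year 4: ⌊$39,593 × 150%/5⌋ = $11,877. Book value $27,716.
Year 5 (final): $27,716 − $16,200 = $11,516. Book value $16,200.

$11,516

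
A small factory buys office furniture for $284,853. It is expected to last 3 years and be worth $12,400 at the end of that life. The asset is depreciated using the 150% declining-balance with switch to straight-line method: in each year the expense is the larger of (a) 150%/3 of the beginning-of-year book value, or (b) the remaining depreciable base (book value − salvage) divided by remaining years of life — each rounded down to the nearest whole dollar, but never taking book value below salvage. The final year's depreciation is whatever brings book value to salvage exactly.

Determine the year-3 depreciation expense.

$58,814

Depreciable base = $284,853 − $12,400 = $272,453.
Year 1: DB = ⌊$284,853 × 150%/3⌋ = $142,426; SL = ⌊$272,453/3⌋ = $90,817 → take DB $142,426. Book value $142,427.
Year 2: DB = ⌊$142,427 × 150%/3⌋ = $71,213; SL = ⌊$130,027/2⌋ = $65,013 → take DB $71,213. Book value $71,214.
Year 3 (final): $71,214 − $12,400 = $58,814. Book value $12,400.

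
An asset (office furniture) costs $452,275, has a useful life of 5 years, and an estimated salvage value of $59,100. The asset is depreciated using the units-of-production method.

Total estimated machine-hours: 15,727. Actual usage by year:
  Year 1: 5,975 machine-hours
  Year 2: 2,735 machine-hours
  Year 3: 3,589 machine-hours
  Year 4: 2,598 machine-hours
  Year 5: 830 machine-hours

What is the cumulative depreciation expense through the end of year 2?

$217,750

Depreciable base = $452,275 − $59,100 = $393,175.
Rate = $393,175 / 15,727 machine-hours = $25 per machine-hour.
Year 1: 5,975 × $25 = $149,375. Book value $302,900.
Year 2: 2,735 × $25 = $68,375. Book value $234,525.
Accumulated through year 2 = $452,275 − $234,525 = $217,750.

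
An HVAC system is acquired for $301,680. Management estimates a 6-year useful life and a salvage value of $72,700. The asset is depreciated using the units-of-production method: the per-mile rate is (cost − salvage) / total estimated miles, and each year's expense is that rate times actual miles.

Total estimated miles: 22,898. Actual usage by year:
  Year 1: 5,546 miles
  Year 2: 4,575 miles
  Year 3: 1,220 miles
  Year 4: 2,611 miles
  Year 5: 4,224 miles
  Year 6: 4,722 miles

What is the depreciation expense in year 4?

Depreciable base = $301,680 − $72,700 = $228,980.
Rate = $228,980 / 22,898 miles = $10 per mile.
Year 1: 5,546 × $10 = $55,460. Book value $246,220.
Year 2: 4,575 × $10 = $45,750. Book value $200,470.
Year 3: 1,220 × $10 = $12,200. Book value $188,270.
Year 4: 2,611 × $10 = $26,110. Book value $162,160.

$26,110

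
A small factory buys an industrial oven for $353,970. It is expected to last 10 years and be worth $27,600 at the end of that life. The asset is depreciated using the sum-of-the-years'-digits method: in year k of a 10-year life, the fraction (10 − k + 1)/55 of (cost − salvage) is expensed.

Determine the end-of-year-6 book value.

$86,940

Depreciable base = $353,970 − $27,600 = $326,370.
Sum of the years' digits = 10+9+8+7+6+5+4+3+2+1 = 55.
Year 1: $326,370 × 10/55 = $59,340. Book value $294,630.
Year 2: $326,370 × 9/55 = $53,406. Book value $241,224.
Year 3: $326,370 × 8/55 = $47,472. Book value $193,752.
Year 4: $326,370 × 7/55 = $41,538. Book value $152,214.
Year 5: $326,370 × 6/55 = $35,604. Book value $116,610.
Year 6: $326,370 × 5/55 = $29,670. Book value $86,940.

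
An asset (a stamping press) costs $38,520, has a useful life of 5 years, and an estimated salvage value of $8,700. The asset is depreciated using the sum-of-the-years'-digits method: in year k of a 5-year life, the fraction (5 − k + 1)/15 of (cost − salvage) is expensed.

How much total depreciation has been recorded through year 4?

$27,832

Depreciable base = $38,520 − $8,700 = $29,820.
Sum of the years' digits = 5+4+3+2+1 = 15.
Year 1: $29,820 × 5/15 = $9,940. Book value $28,580.
Year 2: $29,820 × 4/15 = $7,952. Book value $20,628.
Year 3: $29,820 × 3/15 = $5,964. Book value $14,664.
Year 4: $29,820 × 2/15 = $3,976. Book value $10,688.
Accumulated through year 4 = $38,520 − $10,688 = $27,832.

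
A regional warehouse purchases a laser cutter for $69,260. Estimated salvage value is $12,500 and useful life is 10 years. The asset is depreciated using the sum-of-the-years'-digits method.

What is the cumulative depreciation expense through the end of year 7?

Depreciable base = $69,260 − $12,500 = $56,760.
Sum of the years' digits = 10+9+8+7+6+5+4+3+2+1 = 55.
Year 1: $56,760 × 10/55 = $10,320. Book value $58,940.
Year 2: $56,760 × 9/55 = $9,288. Book value $49,652.
Year 3: $56,760 × 8/55 = $8,256. Book value $41,396.
Year 4: $56,760 × 7/55 = $7,224. Book value $34,172.
Year 5: $56,760 × 6/55 = $6,192. Book value $27,980.
Year 6: $56,760 × 5/55 = $5,160. Book value $22,820.
Year 7: $56,760 × 4/55 = $4,128. Book value $18,692.
Accumulated through year 7 = $69,260 − $18,692 = $50,568.

$50,568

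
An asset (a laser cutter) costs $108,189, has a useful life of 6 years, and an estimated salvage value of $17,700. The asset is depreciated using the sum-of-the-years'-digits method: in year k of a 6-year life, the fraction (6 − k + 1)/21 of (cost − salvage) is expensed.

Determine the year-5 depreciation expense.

Depreciable base = $108,189 − $17,700 = $90,489.
Sum of the years' digits = 6+5+4+3+2+1 = 21.
Year 1: $90,489 × 6/21 = $25,854. Book value $82,335.
Year 2: $90,489 × 5/21 = $21,545. Book value $60,790.
Year 3: $90,489 × 4/21 = $17,236. Book value $43,554.
Year 4: $90,489 × 3/21 = $12,927. Book value $30,627.
Year 5: $90,489 × 2/21 = $8,618. Book value $22,009.

$8,618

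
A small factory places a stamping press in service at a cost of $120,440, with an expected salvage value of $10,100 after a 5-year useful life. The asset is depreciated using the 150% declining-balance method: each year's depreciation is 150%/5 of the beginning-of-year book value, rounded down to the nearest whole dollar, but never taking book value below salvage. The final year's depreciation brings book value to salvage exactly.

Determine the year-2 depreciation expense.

Depreciable base = $120,440 − $10,100 = $110,340.
Year 1: ⌊$120,440 × 150%/5⌋ = $36,132. Book value $84,308.
Year 2: ⌊$84,308 × 150%/5⌋ = $25,292. Book value $59,016.

$25,292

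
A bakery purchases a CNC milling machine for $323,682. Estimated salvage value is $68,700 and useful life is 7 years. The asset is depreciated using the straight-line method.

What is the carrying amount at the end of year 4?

Depreciable base = $323,682 − $68,700 = $254,982.
Annual expense = $254,982 / 7 = $36,426.
End of year 1: book value $287,256.
End of year 2: book value $250,830.
End of year 3: book value $214,404.
End of year 4: book value $177,978.

$177,978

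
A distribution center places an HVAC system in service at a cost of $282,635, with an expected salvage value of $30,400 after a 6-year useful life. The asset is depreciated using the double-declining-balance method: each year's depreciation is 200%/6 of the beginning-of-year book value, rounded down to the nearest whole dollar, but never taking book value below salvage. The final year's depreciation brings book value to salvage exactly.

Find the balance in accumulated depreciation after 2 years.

$157,019

Depreciable base = $282,635 − $30,400 = $252,235.
Year 1: ⌊$282,635 × 200%/6⌋ = $94,211. Book value $188,424.
Year 2: ⌊$188,424 × 200%/6⌋ = $62,808. Book value $125,616.
Accumulated through year 2 = $282,635 − $125,616 = $157,019.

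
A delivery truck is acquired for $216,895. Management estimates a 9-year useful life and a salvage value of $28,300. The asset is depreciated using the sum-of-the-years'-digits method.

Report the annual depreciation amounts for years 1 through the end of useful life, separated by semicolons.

Depreciable base = $216,895 − $28,300 = $188,595.
Sum of the years' digits = 9+8+7+6+5+4+3+2+1 = 45.
Year 1: $188,595 × 9/45 = $37,719. Book value $179,176.
Year 2: $188,595 × 8/45 = $33,528. Book value $145,648.
Year 3: $188,595 × 7/45 = $29,337. Book value $116,311.
Year 4: $188,595 × 6/45 = $25,146. Book value $91,165.
Year 5: $188,595 × 5/45 = $20,955. Book value $70,210.
Year 6: $188,595 × 4/45 = $16,764. Book value $53,446.
Year 7: $188,595 × 3/45 = $12,573. Book value $40,873.
Year 8: $188,595 × 2/45 = $8,382. Book value $32,491.
Year 9: $188,595 × 1/45 = $4,191. Book value $28,300.

$37,719; $33,528; $29,337; $25,146; $20,955; $16,764; $12,573; $8,382; $4,191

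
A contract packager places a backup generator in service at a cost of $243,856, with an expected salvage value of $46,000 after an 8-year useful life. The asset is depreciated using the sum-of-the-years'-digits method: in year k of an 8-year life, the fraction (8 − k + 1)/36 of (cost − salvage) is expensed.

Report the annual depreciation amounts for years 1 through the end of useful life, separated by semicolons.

$43,968; $38,472; $32,976; $27,480; $21,984; $16,488; $10,992; $5,496

Depreciable base = $243,856 − $46,000 = $197,856.
Sum of the years' digits = 8+7+6+5+4+3+2+1 = 36.
Year 1: $197,856 × 8/36 = $43,968. Book value $199,888.
Year 2: $197,856 × 7/36 = $38,472. Book value $161,416.
Year 3: $197,856 × 6/36 = $32,976. Book value $128,440.
Year 4: $197,856 × 5/36 = $27,480. Book value $100,960.
Year 5: $197,856 × 4/36 = $21,984. Book value $78,976.
Year 6: $197,856 × 3/36 = $16,488. Book value $62,488.
Year 7: $197,856 × 2/36 = $10,992. Book value $51,496.
Year 8: $197,856 × 1/36 = $5,496. Book value $46,000.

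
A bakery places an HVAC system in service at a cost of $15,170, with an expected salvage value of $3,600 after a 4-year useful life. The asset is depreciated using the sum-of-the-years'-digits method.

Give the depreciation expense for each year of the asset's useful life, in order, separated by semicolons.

$4,628; $3,471; $2,314; $1,157

Depreciable base = $15,170 − $3,600 = $11,570.
Sum of the years' digits = 4+3+2+1 = 10.
Year 1: $11,570 × 4/10 = $4,628. Book value $10,542.
Year 2: $11,570 × 3/10 = $3,471. Book value $7,071.
Year 3: $11,570 × 2/10 = $2,314. Book value $4,757.
Year 4: $11,570 × 1/10 = $1,157. Book value $3,600.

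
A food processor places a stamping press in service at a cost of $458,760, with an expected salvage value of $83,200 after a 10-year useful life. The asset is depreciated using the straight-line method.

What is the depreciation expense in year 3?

Depreciable base = $458,760 − $83,200 = $375,560.
Annual expense = $375,560 / 10 = $37,556.

$37,556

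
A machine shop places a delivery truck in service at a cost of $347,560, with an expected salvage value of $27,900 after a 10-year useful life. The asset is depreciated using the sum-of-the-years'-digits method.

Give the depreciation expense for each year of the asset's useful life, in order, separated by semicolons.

Depreciable base = $347,560 − $27,900 = $319,660.
Sum of the years' digits = 10+9+8+7+6+5+4+3+2+1 = 55.
Year 1: $319,660 × 10/55 = $58,120. Book value $289,440.
Year 2: $319,660 × 9/55 = $52,308. Book value $237,132.
Year 3: $319,660 × 8/55 = $46,496. Book value $190,636.
Year 4: $319,660 × 7/55 = $40,684. Book value $149,952.
Year 5: $319,660 × 6/55 = $34,872. Book value $115,080.
Year 6: $319,660 × 5/55 = $29,060. Book value $86,020.
Year 7: $319,660 × 4/55 = $23,248. Book value $62,772.
Year 8: $319,660 × 3/55 = $17,436. Book value $45,336.
Year 9: $319,660 × 2/55 = $11,624. Book value $33,712.
Year 10: $319,660 × 1/55 = $5,812. Book value $27,900.

$58,120; $52,308; $46,496; $40,684; $34,872; $29,060; $23,248; $17,436; $11,624; $5,812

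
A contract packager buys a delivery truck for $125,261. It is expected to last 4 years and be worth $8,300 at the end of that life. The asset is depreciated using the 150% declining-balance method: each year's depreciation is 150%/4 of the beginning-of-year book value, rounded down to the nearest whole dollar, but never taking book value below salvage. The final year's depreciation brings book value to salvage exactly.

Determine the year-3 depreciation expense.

Depreciable base = $125,261 − $8,300 = $116,961.
Year 1: ⌊$125,261 × 150%/4⌋ = $46,972. Book value $78,289.
Year 2: ⌊$78,289 × 150%/4⌋ = $29,358. Book value $48,931.
Year 3: ⌊$48,931 × 150%/4⌋ = $18,349. Book value $30,582.

$18,349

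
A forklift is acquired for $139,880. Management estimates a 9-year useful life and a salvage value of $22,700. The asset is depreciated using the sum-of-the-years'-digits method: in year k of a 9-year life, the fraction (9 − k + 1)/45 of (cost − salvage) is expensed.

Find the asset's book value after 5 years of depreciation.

$48,740

Depreciable base = $139,880 − $22,700 = $117,180.
Sum of the years' digits = 9+8+7+6+5+4+3+2+1 = 45.
Year 1: $117,180 × 9/45 = $23,436. Book value $116,444.
Year 2: $117,180 × 8/45 = $20,832. Book value $95,612.
Year 3: $117,180 × 7/45 = $18,228. Book value $77,384.
Year 4: $117,180 × 6/45 = $15,624. Book value $61,760.
Year 5: $117,180 × 5/45 = $13,020. Book value $48,740.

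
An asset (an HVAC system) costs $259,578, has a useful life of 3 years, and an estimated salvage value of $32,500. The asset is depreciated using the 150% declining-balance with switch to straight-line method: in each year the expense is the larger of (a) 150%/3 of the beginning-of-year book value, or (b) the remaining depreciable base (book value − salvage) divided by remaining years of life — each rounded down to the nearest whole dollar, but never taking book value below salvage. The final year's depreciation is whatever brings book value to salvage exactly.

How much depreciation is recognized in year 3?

Depreciable base = $259,578 − $32,500 = $227,078.
Year 1: DB = ⌊$259,578 × 150%/3⌋ = $129,789; SL = ⌊$227,078/3⌋ = $75,692 → take DB $129,789. Book value $129,789.
Year 2: DB = ⌊$129,789 × 150%/3⌋ = $64,894; SL = ⌊$97,289/2⌋ = $48,644 → take DB $64,894. Book value $64,895.
Year 3 (final): $64,895 − $32,500 = $32,395. Book value $32,500.

$32,395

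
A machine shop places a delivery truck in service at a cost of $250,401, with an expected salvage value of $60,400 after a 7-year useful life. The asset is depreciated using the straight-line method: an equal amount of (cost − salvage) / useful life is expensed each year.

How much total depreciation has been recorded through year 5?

$135,715

Depreciable base = $250,401 − $60,400 = $190,001.
Annual expense = $190,001 / 7 = $27,143.
End of year 1: book value $223,258.
End of year 2: book value $196,115.
End of year 3: book value $168,972.
End of year 4: book value $141,829.
End of year 5: book value $114,686.
Accumulated through year 5 = $250,401 − $114,686 = $135,715.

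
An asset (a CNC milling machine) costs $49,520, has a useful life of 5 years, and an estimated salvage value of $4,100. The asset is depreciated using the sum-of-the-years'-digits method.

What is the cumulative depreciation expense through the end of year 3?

Depreciable base = $49,520 − $4,100 = $45,420.
Sum of the years' digits = 5+4+3+2+1 = 15.
Year 1: $45,420 × 5/15 = $15,140. Book value $34,380.
Year 2: $45,420 × 4/15 = $12,112. Book value $22,268.
Year 3: $45,420 × 3/15 = $9,084. Book value $13,184.
Accumulated through year 3 = $49,520 − $13,184 = $36,336.

$36,336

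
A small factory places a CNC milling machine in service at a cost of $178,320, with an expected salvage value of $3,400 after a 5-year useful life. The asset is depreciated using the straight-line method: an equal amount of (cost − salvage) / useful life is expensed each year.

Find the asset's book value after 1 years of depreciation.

Depreciable base = $178,320 − $3,400 = $174,920.
Annual expense = $174,920 / 5 = $34,984.
End of year 1: book value $143,336.

$143,336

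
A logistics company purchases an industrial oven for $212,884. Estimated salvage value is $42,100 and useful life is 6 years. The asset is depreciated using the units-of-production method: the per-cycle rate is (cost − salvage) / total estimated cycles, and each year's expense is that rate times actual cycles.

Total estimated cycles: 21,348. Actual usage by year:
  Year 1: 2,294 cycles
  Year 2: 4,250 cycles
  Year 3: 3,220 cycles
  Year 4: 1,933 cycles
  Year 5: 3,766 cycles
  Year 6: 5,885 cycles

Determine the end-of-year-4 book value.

Depreciable base = $212,884 − $42,100 = $170,784.
Rate = $170,784 / 21,348 cycles = $8 per cycle.
Year 1: 2,294 × $8 = $18,352. Book value $194,532.
Year 2: 4,250 × $8 = $34,000. Book value $160,532.
Year 3: 3,220 × $8 = $25,760. Book value $134,772.
Year 4: 1,933 × $8 = $15,464. Book value $119,308.

$119,308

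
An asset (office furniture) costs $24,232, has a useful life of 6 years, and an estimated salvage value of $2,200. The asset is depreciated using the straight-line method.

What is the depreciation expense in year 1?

Depreciable base = $24,232 − $2,200 = $22,032.
Annual expense = $22,032 / 6 = $3,672.

$3,672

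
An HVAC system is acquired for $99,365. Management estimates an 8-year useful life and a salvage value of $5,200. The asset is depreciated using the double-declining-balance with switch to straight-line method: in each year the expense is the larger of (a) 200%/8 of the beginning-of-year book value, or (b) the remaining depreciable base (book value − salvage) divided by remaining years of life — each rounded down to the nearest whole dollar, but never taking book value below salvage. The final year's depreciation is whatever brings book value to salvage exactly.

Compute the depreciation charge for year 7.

Depreciable base = $99,365 − $5,200 = $94,165.
Year 1: DB = ⌊$99,365 × 200%/8⌋ = $24,841; SL = ⌊$94,165/8⌋ = $11,770 → take DB $24,841. Book value $74,524.
Year 2: DB = ⌊$74,524 × 200%/8⌋ = $18,631; SL = ⌊$69,324/7⌋ = $9,903 → take DB $18,631. Book value $55,893.
Year 3: DB = ⌊$55,893 × 200%/8⌋ = $13,973; SL = ⌊$50,693/6⌋ = $8,448 → take DB $13,973. Book value $41,920.
Year 4: DB = ⌊$41,920 × 200%/8⌋ = $10,480; SL = ⌊$36,720/5⌋ = $7,344 → take DB $10,480. Book value $31,440.
Year 5: DB = ⌊$31,440 × 200%/8⌋ = $7,860; SL = ⌊$26,240/4⌋ = $6,560 → take DB $7,860. Book value $23,580.
Year 6: DB = ⌊$23,580 × 200%/8⌋ = $5,895; SL = ⌊$18,380/3⌋ = $6,126 → take SL $6,126. Book value $17,454.
Year 7: DB = ⌊$17,454 × 200%/8⌋ = $4,363; SL = ⌊$12,254/2⌋ = $6,127 → take SL $6,127. Book value $11,327.

$6,127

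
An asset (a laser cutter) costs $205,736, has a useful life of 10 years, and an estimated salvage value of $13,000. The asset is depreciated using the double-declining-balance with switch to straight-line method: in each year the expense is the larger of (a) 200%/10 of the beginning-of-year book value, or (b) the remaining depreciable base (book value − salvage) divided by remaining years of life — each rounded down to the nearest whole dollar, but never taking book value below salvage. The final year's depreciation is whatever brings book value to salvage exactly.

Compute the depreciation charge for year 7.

Depreciable base = $205,736 − $13,000 = $192,736.
Year 1: DB = ⌊$205,736 × 200%/10⌋ = $41,147; SL = ⌊$192,736/10⌋ = $19,273 → take DB $41,147. Book value $164,589.
Year 2: DB = ⌊$164,589 × 200%/10⌋ = $32,917; SL = ⌊$151,589/9⌋ = $16,843 → take DB $32,917. Book value $131,672.
Year 3: DB = ⌊$131,672 × 200%/10⌋ = $26,334; SL = ⌊$118,672/8⌋ = $14,834 → take DB $26,334. Book value $105,338.
Year 4: DB = ⌊$105,338 × 200%/10⌋ = $21,067; SL = ⌊$92,338/7⌋ = $13,191 → take DB $21,067. Book value $84,271.
Year 5: DB = ⌊$84,271 × 200%/10⌋ = $16,854; SL = ⌊$71,271/6⌋ = $11,878 → take DB $16,854. Book value $67,417.
Year 6: DB = ⌊$67,417 × 200%/10⌋ = $13,483; SL = ⌊$54,417/5⌋ = $10,883 → take DB $13,483. Book value $53,934.
Year 7: DB = ⌊$53,934 × 200%/10⌋ = $10,786; SL = ⌊$40,934/4⌋ = $10,233 → take DB $10,786. Book value $43,148.

$10,786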